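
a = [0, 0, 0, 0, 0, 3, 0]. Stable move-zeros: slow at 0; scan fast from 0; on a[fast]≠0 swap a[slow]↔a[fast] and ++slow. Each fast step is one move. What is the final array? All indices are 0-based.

[3, 0, 0, 0, 0, 0, 0]

slow=0 fast=0: a[fast]=0, fast++
slow=0 fast=1: a[fast]=0, fast++
slow=0 fast=2: a[fast]=0, fast++
slow=0 fast=3: a[fast]=0, fast++
slow=0 fast=4: a[fast]=0, fast++
slow=0 fast=5: a[fast]=3≠0 swap→a[0]=3, slow++,fast++
slow=1 fast=6: a[fast]=0, fast++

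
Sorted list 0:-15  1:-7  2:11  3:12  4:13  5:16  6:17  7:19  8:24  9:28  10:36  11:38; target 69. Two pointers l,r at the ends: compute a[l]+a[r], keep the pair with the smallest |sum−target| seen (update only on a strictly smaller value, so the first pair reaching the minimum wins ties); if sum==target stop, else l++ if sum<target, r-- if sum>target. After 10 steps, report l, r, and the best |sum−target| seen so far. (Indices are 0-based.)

l=10, r=11, best |Δ|=3

[0,11] -15+38=23 d=46 * → l++
[1,11] -7+38=31 d=38 * → l++
[2,11] 11+38=49 d=20 * → l++
[3,11] 12+38=50 d=19 * → l++
[4,11] 13+38=51 d=18 * → l++
[5,11] 16+38=54 d=15 * → l++
[6,11] 17+38=55 d=14 * → l++
[7,11] 19+38=57 d=12 * → l++
[8,11] 24+38=62 d=7 * → l++
[9,11] 28+38=66 d=3 * → l++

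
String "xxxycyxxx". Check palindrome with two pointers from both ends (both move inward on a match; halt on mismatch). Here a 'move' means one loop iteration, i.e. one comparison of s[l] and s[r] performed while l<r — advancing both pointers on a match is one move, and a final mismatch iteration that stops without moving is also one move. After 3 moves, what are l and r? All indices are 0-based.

l=3, r=5

[0,8] 'x'=='x' → l++,r--
[1,7] 'x'=='x' → l++,r--
[2,6] 'x'=='x' → l++,r--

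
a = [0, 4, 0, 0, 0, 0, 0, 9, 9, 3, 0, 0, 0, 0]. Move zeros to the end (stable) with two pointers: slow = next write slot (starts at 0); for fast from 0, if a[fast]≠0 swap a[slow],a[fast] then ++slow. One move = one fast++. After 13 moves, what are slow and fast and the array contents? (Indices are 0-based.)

slow=0 fast=0: a[fast]=0, fast++
slow=0 fast=1: a[fast]=4≠0 swap→a[0]=4, slow++,fast++
slow=1 fast=2: a[fast]=0, fast++
slow=1 fast=3: a[fast]=0, fast++
slow=1 fast=4: a[fast]=0, fast++
slow=1 fast=5: a[fast]=0, fast++
slow=1 fast=6: a[fast]=0, fast++
slow=1 fast=7: a[fast]=9≠0 swap→a[1]=9, slow++,fast++
slow=2 fast=8: a[fast]=9≠0 swap→a[2]=9, slow++,fast++
slow=3 fast=9: a[fast]=3≠0 swap→a[3]=3, slow++,fast++
slow=4 fast=10: a[fast]=0, fast++
slow=4 fast=11: a[fast]=0, fast++
slow=4 fast=12: a[fast]=0, fast++

slow=4, fast=13, a=[4, 9, 9, 3, 0, 0, 0, 0, 0, 0, 0, 0, 0, 0]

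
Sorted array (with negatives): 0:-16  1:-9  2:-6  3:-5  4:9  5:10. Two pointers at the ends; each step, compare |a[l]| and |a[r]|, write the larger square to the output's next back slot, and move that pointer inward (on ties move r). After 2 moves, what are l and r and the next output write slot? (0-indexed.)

l=0 r=5: |-16|>|10| out[5]=256, l++
l=1 r=5: |-9|<=|10| out[4]=100, r--

l=1, r=4, next write slot=3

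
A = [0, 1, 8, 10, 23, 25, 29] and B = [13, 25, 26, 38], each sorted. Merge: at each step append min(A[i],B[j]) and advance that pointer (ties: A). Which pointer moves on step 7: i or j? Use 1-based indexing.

i

[i=1,j=1] A[i]=0<=B[j]=13 take 0 → i++
[i=2,j=1] A[i]=1<=B[j]=13 take 1 → i++
[i=3,j=1] A[i]=8<=B[j]=13 take 8 → i++
[i=4,j=1] A[i]=10<=B[j]=13 take 10 → i++
[i=5,j=1] A[i]=23>B[j]=13 take 13 → j++
[i=5,j=2] A[i]=23<=B[j]=25 take 23 → i++
[i=6,j=2] A[i]=25<=B[j]=25 take 25 → i++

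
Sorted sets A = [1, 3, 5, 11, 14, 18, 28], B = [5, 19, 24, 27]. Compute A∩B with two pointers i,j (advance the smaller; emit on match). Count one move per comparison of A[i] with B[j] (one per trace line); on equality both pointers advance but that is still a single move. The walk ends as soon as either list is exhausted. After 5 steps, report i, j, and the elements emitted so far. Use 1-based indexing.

i=6, j=2, emitted=[5]

[i=1,j=1] 1<5 → i++
[i=2,j=1] 3<5 → i++
[i=3,j=1] 5==5 emit → i++,j++
[i=4,j=2] 11<19 → i++
[i=5,j=2] 14<19 → i++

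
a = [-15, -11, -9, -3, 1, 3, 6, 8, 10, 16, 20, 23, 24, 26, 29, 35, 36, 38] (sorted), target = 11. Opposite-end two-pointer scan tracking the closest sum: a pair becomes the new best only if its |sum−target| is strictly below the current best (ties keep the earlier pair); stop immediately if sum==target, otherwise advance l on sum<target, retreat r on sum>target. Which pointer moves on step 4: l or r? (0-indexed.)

[0,17] -15+38=23 d=12 * → r--
[0,16] -15+36=21 d=10 * → r--
[0,15] -15+35=20 d=9 * → r--
[0,14] -15+29=14 d=3 * → r--

r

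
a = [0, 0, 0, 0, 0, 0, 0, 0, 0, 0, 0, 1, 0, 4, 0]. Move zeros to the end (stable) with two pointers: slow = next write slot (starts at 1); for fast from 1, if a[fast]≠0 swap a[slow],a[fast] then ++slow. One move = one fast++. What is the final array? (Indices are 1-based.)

slow=1 fast=1: a[fast]=0, fast++
slow=1 fast=2: a[fast]=0, fast++
slow=1 fast=3: a[fast]=0, fast++
slow=1 fast=4: a[fast]=0, fast++
slow=1 fast=5: a[fast]=0, fast++
slow=1 fast=6: a[fast]=0, fast++
slow=1 fast=7: a[fast]=0, fast++
slow=1 fast=8: a[fast]=0, fast++
slow=1 fast=9: a[fast]=0, fast++
slow=1 fast=10: a[fast]=0, fast++
slow=1 fast=11: a[fast]=0, fast++
slow=1 fast=12: a[fast]=1≠0 swap→a[1]=1, slow++,fast++
slow=2 fast=13: a[fast]=0, fast++
slow=2 fast=14: a[fast]=4≠0 swap→a[2]=4, slow++,fast++
slow=3 fast=15: a[fast]=0, fast++

[1, 4, 0, 0, 0, 0, 0, 0, 0, 0, 0, 0, 0, 0, 0]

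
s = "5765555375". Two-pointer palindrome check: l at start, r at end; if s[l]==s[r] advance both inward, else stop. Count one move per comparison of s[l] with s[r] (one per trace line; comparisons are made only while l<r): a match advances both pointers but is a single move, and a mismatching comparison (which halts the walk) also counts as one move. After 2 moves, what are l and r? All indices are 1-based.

l=3, r=8

[1,10] '5'=='5' → l++,r--
[2,9] '7'=='7' → l++,r--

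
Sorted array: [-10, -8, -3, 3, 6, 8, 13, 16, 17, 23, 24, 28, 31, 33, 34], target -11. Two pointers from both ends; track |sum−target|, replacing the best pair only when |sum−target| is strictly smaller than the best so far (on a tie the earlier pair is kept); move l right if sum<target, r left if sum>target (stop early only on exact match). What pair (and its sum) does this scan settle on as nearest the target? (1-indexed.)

pair (-8, -3) with sum -11 (|Δ|=0)

[1,15] -10+34=24 d=35 * → r--
[1,14] -10+33=23 d=34 * → r--
[1,13] -10+31=21 d=32 * → r--
[1,12] -10+28=18 d=29 * → r--
[1,11] -10+24=14 d=25 * → r--
[1,10] -10+23=13 d=24 * → r--
[1,9] -10+17=7 d=18 * → r--
[1,8] -10+16=6 d=17 * → r--
[1,7] -10+13=3 d=14 * → r--
[1,6] -10+8=-2 d=9 * → r--
[1,5] -10+6=-4 d=7 * → r--
[1,4] -10+3=-7 d=4 * → r--
[1,3] -10+-3=-13 d=2 * → l++
[2,3] -8+-3=-11 d=0 * → stop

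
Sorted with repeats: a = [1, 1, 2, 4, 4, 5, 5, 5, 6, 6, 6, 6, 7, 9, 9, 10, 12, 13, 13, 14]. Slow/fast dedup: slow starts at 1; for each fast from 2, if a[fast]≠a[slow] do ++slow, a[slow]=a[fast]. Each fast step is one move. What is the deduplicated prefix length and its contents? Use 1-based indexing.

length 11; prefix = [1, 2, 4, 5, 6, 7, 9, 10, 12, 13, 14]

slow=1 fast=2: a[fast]=1=a[slow] dup, fast++
slow=1 fast=3: a[fast]=2≠a[slow]=1 write a[2]=2, slow++,fast++
slow=2 fast=4: a[fast]=4≠a[slow]=2 write a[3]=4, slow++,fast++
slow=3 fast=5: a[fast]=4=a[slow] dup, fast++
slow=3 fast=6: a[fast]=5≠a[slow]=4 write a[4]=5, slow++,fast++
slow=4 fast=7: a[fast]=5=a[slow] dup, fast++
slow=4 fast=8: a[fast]=5=a[slow] dup, fast++
slow=4 fast=9: a[fast]=6≠a[slow]=5 write a[5]=6, slow++,fast++
slow=5 fast=10: a[fast]=6=a[slow] dup, fast++
slow=5 fast=11: a[fast]=6=a[slow] dup, fast++
slow=5 fast=12: a[fast]=6=a[slow] dup, fast++
slow=5 fast=13: a[fast]=7≠a[slow]=6 write a[6]=7, slow++,fast++
slow=6 fast=14: a[fast]=9≠a[slow]=7 write a[7]=9, slow++,fast++
slow=7 fast=15: a[fast]=9=a[slow] dup, fast++
slow=7 fast=16: a[fast]=10≠a[slow]=9 write a[8]=10, slow++,fast++
slow=8 fast=17: a[fast]=12≠a[slow]=10 write a[9]=12, slow++,fast++
slow=9 fast=18: a[fast]=13≠a[slow]=12 write a[10]=13, slow++,fast++
slow=10 fast=19: a[fast]=13=a[slow] dup, fast++
slow=10 fast=20: a[fast]=14≠a[slow]=13 write a[11]=14, slow++,fast++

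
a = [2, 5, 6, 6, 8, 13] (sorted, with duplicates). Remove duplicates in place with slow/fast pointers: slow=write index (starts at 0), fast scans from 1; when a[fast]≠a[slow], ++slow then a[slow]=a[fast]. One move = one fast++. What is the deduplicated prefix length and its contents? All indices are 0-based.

slow=0 fast=1: a[fast]=5≠a[slow]=2 write a[1]=5, slow++,fast++
slow=1 fast=2: a[fast]=6≠a[slow]=5 write a[2]=6, slow++,fast++
slow=2 fast=3: a[fast]=6=a[slow] dup, fast++
slow=2 fast=4: a[fast]=8≠a[slow]=6 write a[3]=8, slow++,fast++
slow=3 fast=5: a[fast]=13≠a[slow]=8 write a[4]=13, slow++,fast++

length 5; prefix = [2, 5, 6, 8, 13]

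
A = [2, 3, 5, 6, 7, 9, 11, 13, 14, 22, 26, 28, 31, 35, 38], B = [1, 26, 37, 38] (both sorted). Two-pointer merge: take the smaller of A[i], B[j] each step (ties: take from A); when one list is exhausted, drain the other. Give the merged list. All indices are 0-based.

[i=0,j=0] A[i]=2>B[j]=1 take 1 → j++
[i=0,j=1] A[i]=2<=B[j]=26 take 2 → i++
[i=1,j=1] A[i]=3<=B[j]=26 take 3 → i++
[i=2,j=1] A[i]=5<=B[j]=26 take 5 → i++
[i=3,j=1] A[i]=6<=B[j]=26 take 6 → i++
[i=4,j=1] A[i]=7<=B[j]=26 take 7 → i++
[i=5,j=1] A[i]=9<=B[j]=26 take 9 → i++
[i=6,j=1] A[i]=11<=B[j]=26 take 11 → i++
[i=7,j=1] A[i]=13<=B[j]=26 take 13 → i++
[i=8,j=1] A[i]=14<=B[j]=26 take 14 → i++
[i=9,j=1] A[i]=22<=B[j]=26 take 22 → i++
[i=10,j=1] A[i]=26<=B[j]=26 take 26 → i++
[i=11,j=1] A[i]=28>B[j]=26 take 26 → j++
[i=11,j=2] A[i]=28<=B[j]=37 take 28 → i++
[i=12,j=2] A[i]=31<=B[j]=37 take 31 → i++
[i=13,j=2] A[i]=35<=B[j]=37 take 35 → i++
[i=14,j=2] A[i]=38>B[j]=37 take 37 → j++
[i=14,j=3] A[i]=38<=B[j]=38 take 38 → i++
[i=15,j=3] A done, take B[j]=38 → j++

[1, 2, 3, 5, 6, 7, 9, 11, 13, 14, 22, 26, 26, 28, 31, 35, 37, 38, 38]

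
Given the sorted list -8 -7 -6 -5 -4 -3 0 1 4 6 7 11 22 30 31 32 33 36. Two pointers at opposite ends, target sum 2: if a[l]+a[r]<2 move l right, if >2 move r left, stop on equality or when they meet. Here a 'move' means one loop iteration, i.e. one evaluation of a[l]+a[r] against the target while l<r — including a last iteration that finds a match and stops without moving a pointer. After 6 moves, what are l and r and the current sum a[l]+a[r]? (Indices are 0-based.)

l=0, r=11, sum=3

[0,17] -8+36=28 >2 → r--
[0,16] -8+33=25 >2 → r--
[0,15] -8+32=24 >2 → r--
[0,14] -8+31=23 >2 → r--
[0,13] -8+30=22 >2 → r--
[0,12] -8+22=14 >2 → r--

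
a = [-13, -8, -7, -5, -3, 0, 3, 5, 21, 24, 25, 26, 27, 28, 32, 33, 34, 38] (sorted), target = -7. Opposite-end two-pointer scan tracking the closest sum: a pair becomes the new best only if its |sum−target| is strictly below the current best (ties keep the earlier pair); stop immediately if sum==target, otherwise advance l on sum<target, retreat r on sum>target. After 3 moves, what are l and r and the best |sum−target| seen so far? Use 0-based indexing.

l=0, r=14, best |Δ|=27

[0,17] -13+38=25 d=32 * → r--
[0,16] -13+34=21 d=28 * → r--
[0,15] -13+33=20 d=27 * → r--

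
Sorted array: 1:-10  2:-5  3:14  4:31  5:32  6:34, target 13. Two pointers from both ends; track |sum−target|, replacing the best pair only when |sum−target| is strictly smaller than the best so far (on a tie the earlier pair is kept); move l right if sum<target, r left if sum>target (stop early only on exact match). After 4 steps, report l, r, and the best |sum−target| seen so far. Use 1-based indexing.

l=1 r=6: -10+34=24 d=11 *, r--
l=1 r=5: -10+32=22 d=9 *, r--
l=1 r=4: -10+31=21 d=8 *, r--
l=1 r=3: -10+14=4 d=9, l++

l=2, r=3, best |Δ|=8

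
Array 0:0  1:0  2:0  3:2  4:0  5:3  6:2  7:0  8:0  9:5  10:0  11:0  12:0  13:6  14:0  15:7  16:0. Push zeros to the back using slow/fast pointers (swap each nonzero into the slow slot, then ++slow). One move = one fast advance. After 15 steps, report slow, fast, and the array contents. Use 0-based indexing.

slow=0 fast=0: a[fast]=0, fast++
slow=0 fast=1: a[fast]=0, fast++
slow=0 fast=2: a[fast]=0, fast++
slow=0 fast=3: a[fast]=2≠0 swap→a[0]=2, slow++,fast++
slow=1 fast=4: a[fast]=0, fast++
slow=1 fast=5: a[fast]=3≠0 swap→a[1]=3, slow++,fast++
slow=2 fast=6: a[fast]=2≠0 swap→a[2]=2, slow++,fast++
slow=3 fast=7: a[fast]=0, fast++
slow=3 fast=8: a[fast]=0, fast++
slow=3 fast=9: a[fast]=5≠0 swap→a[3]=5, slow++,fast++
slow=4 fast=10: a[fast]=0, fast++
slow=4 fast=11: a[fast]=0, fast++
slow=4 fast=12: a[fast]=0, fast++
slow=4 fast=13: a[fast]=6≠0 swap→a[4]=6, slow++,fast++
slow=5 fast=14: a[fast]=0, fast++

slow=5, fast=15, a=[2, 3, 2, 5, 6, 0, 0, 0, 0, 0, 0, 0, 0, 0, 0, 7, 0]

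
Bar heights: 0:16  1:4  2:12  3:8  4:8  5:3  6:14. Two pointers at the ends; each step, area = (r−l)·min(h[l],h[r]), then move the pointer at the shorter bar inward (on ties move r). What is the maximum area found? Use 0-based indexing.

max area = 84

l=0 r=6: min(16,14)*6=84 best=84 *, r--
l=0 r=5: min(16,3)*5=15 best=84, r--
l=0 r=4: min(16,8)*4=32 best=84, r--
l=0 r=3: min(16,8)*3=24 best=84, r--
l=0 r=2: min(16,12)*2=24 best=84, r--
l=0 r=1: min(16,4)*1=4 best=84, r--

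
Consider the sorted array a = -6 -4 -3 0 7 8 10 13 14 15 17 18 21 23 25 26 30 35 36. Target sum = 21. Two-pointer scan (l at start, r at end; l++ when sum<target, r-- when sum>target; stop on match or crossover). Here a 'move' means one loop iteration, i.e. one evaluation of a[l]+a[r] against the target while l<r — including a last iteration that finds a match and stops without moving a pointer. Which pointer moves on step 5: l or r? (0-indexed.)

[0,18] -6+36=30 >21 → r--
[0,17] -6+35=29 >21 → r--
[0,16] -6+30=24 >21 → r--
[0,15] -6+26=20 <21 → l++
[1,15] -4+26=22 >21 → r--

r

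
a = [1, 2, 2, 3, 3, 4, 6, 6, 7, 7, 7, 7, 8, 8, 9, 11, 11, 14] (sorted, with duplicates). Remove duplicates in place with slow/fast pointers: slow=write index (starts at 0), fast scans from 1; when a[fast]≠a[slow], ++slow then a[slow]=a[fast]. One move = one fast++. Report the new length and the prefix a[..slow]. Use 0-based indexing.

(s=0,f=1) a[fast]=2≠a[slow]=1 write a[1]=2 → slow++,fast++
(s=1,f=2) a[fast]=2=a[slow] dup → fast++
(s=1,f=3) a[fast]=3≠a[slow]=2 write a[2]=3 → slow++,fast++
(s=2,f=4) a[fast]=3=a[slow] dup → fast++
(s=2,f=5) a[fast]=4≠a[slow]=3 write a[3]=4 → slow++,fast++
(s=3,f=6) a[fast]=6≠a[slow]=4 write a[4]=6 → slow++,fast++
(s=4,f=7) a[fast]=6=a[slow] dup → fast++
(s=4,f=8) a[fast]=7≠a[slow]=6 write a[5]=7 → slow++,fast++
(s=5,f=9) a[fast]=7=a[slow] dup → fast++
(s=5,f=10) a[fast]=7=a[slow] dup → fast++
(s=5,f=11) a[fast]=7=a[slow] dup → fast++
(s=5,f=12) a[fast]=8≠a[slow]=7 write a[6]=8 → slow++,fast++
(s=6,f=13) a[fast]=8=a[slow] dup → fast++
(s=6,f=14) a[fast]=9≠a[slow]=8 write a[7]=9 → slow++,fast++
(s=7,f=15) a[fast]=11≠a[slow]=9 write a[8]=11 → slow++,fast++
(s=8,f=16) a[fast]=11=a[slow] dup → fast++
(s=8,f=17) a[fast]=14≠a[slow]=11 write a[9]=14 → slow++,fast++

length 10; prefix = [1, 2, 3, 4, 6, 7, 8, 9, 11, 14]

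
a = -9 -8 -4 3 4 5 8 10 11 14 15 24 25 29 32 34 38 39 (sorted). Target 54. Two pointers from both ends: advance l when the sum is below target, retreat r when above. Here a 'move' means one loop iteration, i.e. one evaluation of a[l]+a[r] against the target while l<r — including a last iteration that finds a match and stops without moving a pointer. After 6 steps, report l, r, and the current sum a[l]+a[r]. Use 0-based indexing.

l=0 r=17: -9+39=30 <54, l++
l=1 r=17: -8+39=31 <54, l++
l=2 r=17: -4+39=35 <54, l++
l=3 r=17: 3+39=42 <54, l++
l=4 r=17: 4+39=43 <54, l++
l=5 r=17: 5+39=44 <54, l++

l=6, r=17, sum=47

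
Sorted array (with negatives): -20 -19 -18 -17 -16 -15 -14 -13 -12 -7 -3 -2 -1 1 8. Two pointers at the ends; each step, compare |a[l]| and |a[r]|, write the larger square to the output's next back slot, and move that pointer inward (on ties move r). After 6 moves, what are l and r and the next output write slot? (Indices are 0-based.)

l=6, r=14, next write slot=8

l=0 r=14: |-20|>|8| out[14]=400, l++
l=1 r=14: |-19|>|8| out[13]=361, l++
l=2 r=14: |-18|>|8| out[12]=324, l++
l=3 r=14: |-17|>|8| out[11]=289, l++
l=4 r=14: |-16|>|8| out[10]=256, l++
l=5 r=14: |-15|>|8| out[9]=225, l++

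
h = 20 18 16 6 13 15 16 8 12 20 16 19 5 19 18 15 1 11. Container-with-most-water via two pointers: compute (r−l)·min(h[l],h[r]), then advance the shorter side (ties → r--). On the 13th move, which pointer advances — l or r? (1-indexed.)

r

[1,18] min(20,11)*17=187 best=187 * → r--
[1,17] min(20,1)*16=16 best=187 → r--
[1,16] min(20,15)*15=225 best=225 * → r--
[1,15] min(20,18)*14=252 best=252 * → r--
[1,14] min(20,19)*13=247 best=252 → r--
[1,13] min(20,5)*12=60 best=252 → r--
[1,12] min(20,19)*11=209 best=252 → r--
[1,11] min(20,16)*10=160 best=252 → r--
[1,10] min(20,20)*9=180 best=252 → r--
[1,9] min(20,12)*8=96 best=252 → r--
[1,8] min(20,8)*7=56 best=252 → r--
[1,7] min(20,16)*6=96 best=252 → r--
[1,6] min(20,15)*5=75 best=252 → r--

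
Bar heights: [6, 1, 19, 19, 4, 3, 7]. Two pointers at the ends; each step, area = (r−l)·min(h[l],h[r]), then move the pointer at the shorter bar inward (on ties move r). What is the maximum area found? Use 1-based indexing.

l=1 r=7: min(6,7)*6=36 best=36 *, l++
l=2 r=7: min(1,7)*5=5 best=36, l++
l=3 r=7: min(19,7)*4=28 best=36, r--
l=3 r=6: min(19,3)*3=9 best=36, r--
l=3 r=5: min(19,4)*2=8 best=36, r--
l=3 r=4: min(19,19)*1=19 best=36, r--

max area = 36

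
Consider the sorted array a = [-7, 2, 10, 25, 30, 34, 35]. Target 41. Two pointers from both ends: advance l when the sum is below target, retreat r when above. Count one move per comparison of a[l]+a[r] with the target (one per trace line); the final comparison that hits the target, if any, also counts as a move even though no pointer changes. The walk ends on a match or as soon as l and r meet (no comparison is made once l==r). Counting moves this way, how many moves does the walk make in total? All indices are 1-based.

l=1 r=7: -7+35=28 <41, l++
l=2 r=7: 2+35=37 <41, l++
l=3 r=7: 10+35=45 >41, r--
l=3 r=6: 10+34=44 >41, r--
l=3 r=5: 10+30=40 <41, l++
l=4 r=5: 25+30=55 >41, r--

6 moves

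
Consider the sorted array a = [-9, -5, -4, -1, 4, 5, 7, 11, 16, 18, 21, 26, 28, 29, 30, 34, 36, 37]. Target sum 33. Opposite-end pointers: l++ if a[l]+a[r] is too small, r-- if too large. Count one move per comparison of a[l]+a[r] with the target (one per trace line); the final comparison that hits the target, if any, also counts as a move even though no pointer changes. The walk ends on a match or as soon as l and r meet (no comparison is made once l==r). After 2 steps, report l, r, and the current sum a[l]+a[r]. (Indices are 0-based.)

l=0 r=17: -9+37=28 <33, l++
l=1 r=17: -5+37=32 <33, l++

l=2, r=17, sum=33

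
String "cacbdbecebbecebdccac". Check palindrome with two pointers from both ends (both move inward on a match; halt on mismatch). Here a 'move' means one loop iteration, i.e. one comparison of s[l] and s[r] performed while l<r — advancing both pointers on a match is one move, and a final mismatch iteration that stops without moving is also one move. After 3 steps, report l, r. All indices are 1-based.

l=1 r=20: 'c'=='c', l++,r--
l=2 r=19: 'a'=='a', l++,r--
l=3 r=18: 'c'=='c', l++,r--

l=4, r=17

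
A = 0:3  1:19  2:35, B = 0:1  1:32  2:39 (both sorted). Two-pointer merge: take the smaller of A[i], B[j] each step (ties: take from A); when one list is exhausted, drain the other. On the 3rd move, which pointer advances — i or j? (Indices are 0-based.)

i

i=0 j=0: A[i]=3>B[j]=1 take 1, j++
i=0 j=1: A[i]=3<=B[j]=32 take 3, i++
i=1 j=1: A[i]=19<=B[j]=32 take 19, i++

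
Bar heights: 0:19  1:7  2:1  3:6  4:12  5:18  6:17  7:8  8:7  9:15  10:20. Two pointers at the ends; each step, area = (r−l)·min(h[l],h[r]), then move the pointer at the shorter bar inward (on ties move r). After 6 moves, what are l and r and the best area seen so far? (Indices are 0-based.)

l=6, r=10, best area=190

[0,10] min(19,20)*10=190 best=190 * → l++
[1,10] min(7,20)*9=63 best=190 → l++
[2,10] min(1,20)*8=8 best=190 → l++
[3,10] min(6,20)*7=42 best=190 → l++
[4,10] min(12,20)*6=72 best=190 → l++
[5,10] min(18,20)*5=90 best=190 → l++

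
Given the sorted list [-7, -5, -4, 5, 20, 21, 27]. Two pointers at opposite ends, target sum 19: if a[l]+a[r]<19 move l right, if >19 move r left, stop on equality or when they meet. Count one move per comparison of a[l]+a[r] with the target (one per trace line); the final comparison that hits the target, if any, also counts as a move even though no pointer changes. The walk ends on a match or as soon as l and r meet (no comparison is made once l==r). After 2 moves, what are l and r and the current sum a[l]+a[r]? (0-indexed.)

l=0 r=6: -7+27=20 >19, r--
l=0 r=5: -7+21=14 <19, l++

l=1, r=5, sum=16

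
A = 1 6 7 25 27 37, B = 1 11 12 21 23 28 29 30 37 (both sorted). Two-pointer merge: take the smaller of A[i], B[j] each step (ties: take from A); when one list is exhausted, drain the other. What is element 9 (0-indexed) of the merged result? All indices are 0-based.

merged[9] = 27

[i=0,j=0] A[i]=1<=B[j]=1 take 1 → i++
[i=1,j=0] A[i]=6>B[j]=1 take 1 → j++
[i=1,j=1] A[i]=6<=B[j]=11 take 6 → i++
[i=2,j=1] A[i]=7<=B[j]=11 take 7 → i++
[i=3,j=1] A[i]=25>B[j]=11 take 11 → j++
[i=3,j=2] A[i]=25>B[j]=12 take 12 → j++
[i=3,j=3] A[i]=25>B[j]=21 take 21 → j++
[i=3,j=4] A[i]=25>B[j]=23 take 23 → j++
[i=3,j=5] A[i]=25<=B[j]=28 take 25 → i++
[i=4,j=5] A[i]=27<=B[j]=28 take 27 → i++
[i=5,j=5] A[i]=37>B[j]=28 take 28 → j++
[i=5,j=6] A[i]=37>B[j]=29 take 29 → j++
[i=5,j=7] A[i]=37>B[j]=30 take 30 → j++
[i=5,j=8] A[i]=37<=B[j]=37 take 37 → i++
[i=6,j=8] A done, take B[j]=37 → j++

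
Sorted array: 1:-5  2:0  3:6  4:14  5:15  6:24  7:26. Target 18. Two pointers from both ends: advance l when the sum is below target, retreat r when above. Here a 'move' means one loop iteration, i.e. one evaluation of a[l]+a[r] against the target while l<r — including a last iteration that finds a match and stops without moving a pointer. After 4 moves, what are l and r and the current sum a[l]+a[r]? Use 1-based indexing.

[1,7] -5+26=21 >18 → r--
[1,6] -5+24=19 >18 → r--
[1,5] -5+15=10 <18 → l++
[2,5] 0+15=15 <18 → l++

l=3, r=5, sum=21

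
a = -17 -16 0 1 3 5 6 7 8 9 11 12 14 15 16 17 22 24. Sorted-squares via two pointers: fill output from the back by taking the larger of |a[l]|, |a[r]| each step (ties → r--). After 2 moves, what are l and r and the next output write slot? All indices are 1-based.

[1,18] |-17|<=|24| out[18]=576 → r--
[1,17] |-17|<=|22| out[17]=484 → r--

l=1, r=16, next write slot=16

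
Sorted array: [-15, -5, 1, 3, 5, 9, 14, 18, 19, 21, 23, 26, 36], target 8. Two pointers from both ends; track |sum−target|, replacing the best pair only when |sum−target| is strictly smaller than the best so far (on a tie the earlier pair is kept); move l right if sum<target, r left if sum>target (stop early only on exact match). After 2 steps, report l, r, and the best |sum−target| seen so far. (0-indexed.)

l=0 r=12: -15+36=21 d=13 *, r--
l=0 r=11: -15+26=11 d=3 *, r--

l=0, r=10, best |Δ|=3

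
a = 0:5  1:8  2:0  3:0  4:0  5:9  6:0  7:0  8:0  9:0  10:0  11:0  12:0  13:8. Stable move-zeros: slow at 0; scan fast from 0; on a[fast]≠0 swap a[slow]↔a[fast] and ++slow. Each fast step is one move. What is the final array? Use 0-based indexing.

slow=0 fast=0: a[fast]=5≠0 swap→a[0]=5, slow++,fast++
slow=1 fast=1: a[fast]=8≠0 swap→a[1]=8, slow++,fast++
slow=2 fast=2: a[fast]=0, fast++
slow=2 fast=3: a[fast]=0, fast++
slow=2 fast=4: a[fast]=0, fast++
slow=2 fast=5: a[fast]=9≠0 swap→a[2]=9, slow++,fast++
slow=3 fast=6: a[fast]=0, fast++
slow=3 fast=7: a[fast]=0, fast++
slow=3 fast=8: a[fast]=0, fast++
slow=3 fast=9: a[fast]=0, fast++
slow=3 fast=10: a[fast]=0, fast++
slow=3 fast=11: a[fast]=0, fast++
slow=3 fast=12: a[fast]=0, fast++
slow=3 fast=13: a[fast]=8≠0 swap→a[3]=8, slow++,fast++

[5, 8, 9, 8, 0, 0, 0, 0, 0, 0, 0, 0, 0, 0]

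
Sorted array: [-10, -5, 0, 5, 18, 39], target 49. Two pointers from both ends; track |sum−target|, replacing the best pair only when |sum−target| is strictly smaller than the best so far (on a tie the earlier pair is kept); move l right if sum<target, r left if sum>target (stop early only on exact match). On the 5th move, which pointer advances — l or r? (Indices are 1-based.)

l=1 r=6: -10+39=29 d=20 *, l++
l=2 r=6: -5+39=34 d=15 *, l++
l=3 r=6: 0+39=39 d=10 *, l++
l=4 r=6: 5+39=44 d=5 *, l++
l=5 r=6: 18+39=57 d=8, r--

r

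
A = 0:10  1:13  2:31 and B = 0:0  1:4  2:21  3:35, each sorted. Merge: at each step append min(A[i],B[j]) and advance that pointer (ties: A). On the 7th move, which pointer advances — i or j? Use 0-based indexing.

i=0 j=0: A[i]=10>B[j]=0 take 0, j++
i=0 j=1: A[i]=10>B[j]=4 take 4, j++
i=0 j=2: A[i]=10<=B[j]=21 take 10, i++
i=1 j=2: A[i]=13<=B[j]=21 take 13, i++
i=2 j=2: A[i]=31>B[j]=21 take 21, j++
i=2 j=3: A[i]=31<=B[j]=35 take 31, i++
i=3 j=3: A done, take B[j]=35, j++

j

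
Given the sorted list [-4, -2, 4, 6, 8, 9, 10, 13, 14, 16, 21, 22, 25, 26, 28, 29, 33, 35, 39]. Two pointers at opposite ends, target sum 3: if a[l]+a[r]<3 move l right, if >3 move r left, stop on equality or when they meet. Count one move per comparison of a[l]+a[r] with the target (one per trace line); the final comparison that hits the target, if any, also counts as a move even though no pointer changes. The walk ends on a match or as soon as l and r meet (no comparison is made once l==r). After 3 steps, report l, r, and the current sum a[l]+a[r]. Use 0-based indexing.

[0,18] -4+39=35 >3 → r--
[0,17] -4+35=31 >3 → r--
[0,16] -4+33=29 >3 → r--

l=0, r=15, sum=25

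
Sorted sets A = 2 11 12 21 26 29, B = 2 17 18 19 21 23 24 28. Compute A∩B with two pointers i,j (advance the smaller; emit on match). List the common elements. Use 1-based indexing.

intersection = [2, 21]

i=1 j=1: 2==2 emit, i++,j++
i=2 j=2: 11<17, i++
i=3 j=2: 12<17, i++
i=4 j=2: 21>17, j++
i=4 j=3: 21>18, j++
i=4 j=4: 21>19, j++
i=4 j=5: 21==21 emit, i++,j++
i=5 j=6: 26>23, j++
i=5 j=7: 26>24, j++
i=5 j=8: 26<28, i++
i=6 j=8: 29>28, j++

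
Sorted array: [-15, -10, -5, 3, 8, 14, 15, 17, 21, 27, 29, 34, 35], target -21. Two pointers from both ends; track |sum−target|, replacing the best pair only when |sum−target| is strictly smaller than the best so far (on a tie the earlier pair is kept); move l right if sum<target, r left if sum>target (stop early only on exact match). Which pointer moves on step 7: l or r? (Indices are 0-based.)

[0,12] -15+35=20 d=41 * → r--
[0,11] -15+34=19 d=40 * → r--
[0,10] -15+29=14 d=35 * → r--
[0,9] -15+27=12 d=33 * → r--
[0,8] -15+21=6 d=27 * → r--
[0,7] -15+17=2 d=23 * → r--
[0,6] -15+15=0 d=21 * → r--

r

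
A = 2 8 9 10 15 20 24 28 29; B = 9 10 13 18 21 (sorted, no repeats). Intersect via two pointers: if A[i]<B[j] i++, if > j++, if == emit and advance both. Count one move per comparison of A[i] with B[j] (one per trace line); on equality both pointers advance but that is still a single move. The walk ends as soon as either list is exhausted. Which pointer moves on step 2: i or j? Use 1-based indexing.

i=1 j=1: 2<9, i++
i=2 j=1: 8<9, i++

i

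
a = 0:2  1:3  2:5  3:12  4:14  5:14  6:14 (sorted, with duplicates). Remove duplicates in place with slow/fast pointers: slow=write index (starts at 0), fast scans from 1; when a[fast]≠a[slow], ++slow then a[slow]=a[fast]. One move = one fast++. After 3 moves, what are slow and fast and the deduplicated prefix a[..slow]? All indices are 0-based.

slow=0 fast=1: a[fast]=3≠a[slow]=2 write a[1]=3, slow++,fast++
slow=1 fast=2: a[fast]=5≠a[slow]=3 write a[2]=5, slow++,fast++
slow=2 fast=3: a[fast]=12≠a[slow]=5 write a[3]=12, slow++,fast++

slow=3, fast=4, prefix=[2, 3, 5, 12]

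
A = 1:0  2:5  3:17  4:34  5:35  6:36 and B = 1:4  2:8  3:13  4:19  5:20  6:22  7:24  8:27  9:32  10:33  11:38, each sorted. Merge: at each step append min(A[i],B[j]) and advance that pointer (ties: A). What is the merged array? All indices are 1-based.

i=1 j=1: A[i]=0<=B[j]=4 take 0, i++
i=2 j=1: A[i]=5>B[j]=4 take 4, j++
i=2 j=2: A[i]=5<=B[j]=8 take 5, i++
i=3 j=2: A[i]=17>B[j]=8 take 8, j++
i=3 j=3: A[i]=17>B[j]=13 take 13, j++
i=3 j=4: A[i]=17<=B[j]=19 take 17, i++
i=4 j=4: A[i]=34>B[j]=19 take 19, j++
i=4 j=5: A[i]=34>B[j]=20 take 20, j++
i=4 j=6: A[i]=34>B[j]=22 take 22, j++
i=4 j=7: A[i]=34>B[j]=24 take 24, j++
i=4 j=8: A[i]=34>B[j]=27 take 27, j++
i=4 j=9: A[i]=34>B[j]=32 take 32, j++
i=4 j=10: A[i]=34>B[j]=33 take 33, j++
i=4 j=11: A[i]=34<=B[j]=38 take 34, i++
i=5 j=11: A[i]=35<=B[j]=38 take 35, i++
i=6 j=11: A[i]=36<=B[j]=38 take 36, i++
i=7 j=11: A done, take B[j]=38, j++

[0, 4, 5, 8, 13, 17, 19, 20, 22, 24, 27, 32, 33, 34, 35, 36, 38]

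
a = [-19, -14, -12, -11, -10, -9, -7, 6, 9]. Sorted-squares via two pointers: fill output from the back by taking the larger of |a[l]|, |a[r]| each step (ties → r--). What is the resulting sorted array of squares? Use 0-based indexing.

l=0 r=8: |-19|>|9| out[8]=361, l++
l=1 r=8: |-14|>|9| out[7]=196, l++
l=2 r=8: |-12|>|9| out[6]=144, l++
l=3 r=8: |-11|>|9| out[5]=121, l++
l=4 r=8: |-10|>|9| out[4]=100, l++
l=5 r=8: |-9|<=|9| out[3]=81, r--
l=5 r=7: |-9|>|6| out[2]=81, l++
l=6 r=7: |-7|>|6| out[1]=49, l++
l=7 r=7: |6|<=|6| out[0]=36, r--

[36, 49, 81, 81, 100, 121, 144, 196, 361]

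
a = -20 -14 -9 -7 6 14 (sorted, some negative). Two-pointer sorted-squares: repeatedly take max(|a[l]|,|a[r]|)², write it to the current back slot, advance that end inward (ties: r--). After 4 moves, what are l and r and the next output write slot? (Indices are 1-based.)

l=4, r=5, next write slot=2

l=1 r=6: |-20|>|14| out[6]=400, l++
l=2 r=6: |-14|<=|14| out[5]=196, r--
l=2 r=5: |-14|>|6| out[4]=196, l++
l=3 r=5: |-9|>|6| out[3]=81, l++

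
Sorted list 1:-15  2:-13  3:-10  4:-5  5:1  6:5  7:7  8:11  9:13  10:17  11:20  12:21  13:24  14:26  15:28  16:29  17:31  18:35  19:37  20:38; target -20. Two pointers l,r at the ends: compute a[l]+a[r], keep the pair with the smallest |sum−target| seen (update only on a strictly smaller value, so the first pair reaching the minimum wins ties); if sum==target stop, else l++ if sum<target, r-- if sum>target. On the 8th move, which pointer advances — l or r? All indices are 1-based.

[1,20] -15+38=23 d=43 * → r--
[1,19] -15+37=22 d=42 * → r--
[1,18] -15+35=20 d=40 * → r--
[1,17] -15+31=16 d=36 * → r--
[1,16] -15+29=14 d=34 * → r--
[1,15] -15+28=13 d=33 * → r--
[1,14] -15+26=11 d=31 * → r--
[1,13] -15+24=9 d=29 * → r--

r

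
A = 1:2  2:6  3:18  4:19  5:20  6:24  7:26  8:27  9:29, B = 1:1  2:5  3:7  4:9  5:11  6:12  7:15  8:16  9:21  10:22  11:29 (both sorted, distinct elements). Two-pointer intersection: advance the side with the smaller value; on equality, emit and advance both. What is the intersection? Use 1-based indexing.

intersection = [29]

i=1 j=1: 2>1, j++
i=1 j=2: 2<5, i++
i=2 j=2: 6>5, j++
i=2 j=3: 6<7, i++
i=3 j=3: 18>7, j++
i=3 j=4: 18>9, j++
i=3 j=5: 18>11, j++
i=3 j=6: 18>12, j++
i=3 j=7: 18>15, j++
i=3 j=8: 18>16, j++
i=3 j=9: 18<21, i++
i=4 j=9: 19<21, i++
i=5 j=9: 20<21, i++
i=6 j=9: 24>21, j++
i=6 j=10: 24>22, j++
i=6 j=11: 24<29, i++
i=7 j=11: 26<29, i++
i=8 j=11: 27<29, i++
i=9 j=11: 29==29 emit, i++,j++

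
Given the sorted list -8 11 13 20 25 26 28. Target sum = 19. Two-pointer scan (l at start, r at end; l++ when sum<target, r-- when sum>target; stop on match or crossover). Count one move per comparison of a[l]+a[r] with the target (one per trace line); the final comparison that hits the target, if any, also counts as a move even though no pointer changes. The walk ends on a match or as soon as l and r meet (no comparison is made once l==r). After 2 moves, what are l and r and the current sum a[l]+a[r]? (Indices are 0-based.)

l=1, r=5, sum=37

[0,6] -8+28=20 >19 → r--
[0,5] -8+26=18 <19 → l++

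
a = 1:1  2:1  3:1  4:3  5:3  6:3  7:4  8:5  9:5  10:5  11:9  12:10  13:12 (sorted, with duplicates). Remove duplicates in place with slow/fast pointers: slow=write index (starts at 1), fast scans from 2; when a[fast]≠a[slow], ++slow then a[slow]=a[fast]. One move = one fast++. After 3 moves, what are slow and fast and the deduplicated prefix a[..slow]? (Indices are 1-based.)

slow=2, fast=5, prefix=[1, 3]

(s=1,f=2) a[fast]=1=a[slow] dup → fast++
(s=1,f=3) a[fast]=1=a[slow] dup → fast++
(s=1,f=4) a[fast]=3≠a[slow]=1 write a[2]=3 → slow++,fast++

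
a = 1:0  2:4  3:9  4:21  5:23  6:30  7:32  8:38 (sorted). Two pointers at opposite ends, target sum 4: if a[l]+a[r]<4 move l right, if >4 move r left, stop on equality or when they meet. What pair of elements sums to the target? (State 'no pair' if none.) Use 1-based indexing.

(0, 4)

l=1 r=8: 0+38=38 >4, r--
l=1 r=7: 0+32=32 >4, r--
l=1 r=6: 0+30=30 >4, r--
l=1 r=5: 0+23=23 >4, r--
l=1 r=4: 0+21=21 >4, r--
l=1 r=3: 0+9=9 >4, r--
l=1 r=2: 0+4=4, found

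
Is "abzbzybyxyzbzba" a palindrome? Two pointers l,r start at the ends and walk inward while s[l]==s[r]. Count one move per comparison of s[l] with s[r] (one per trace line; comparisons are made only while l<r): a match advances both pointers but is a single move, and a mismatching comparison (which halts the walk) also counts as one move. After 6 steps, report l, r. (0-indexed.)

l=6, r=8

l=0 r=14: 'a'=='a', l++,r--
l=1 r=13: 'b'=='b', l++,r--
l=2 r=12: 'z'=='z', l++,r--
l=3 r=11: 'b'=='b', l++,r--
l=4 r=10: 'z'=='z', l++,r--
l=5 r=9: 'y'=='y', l++,r--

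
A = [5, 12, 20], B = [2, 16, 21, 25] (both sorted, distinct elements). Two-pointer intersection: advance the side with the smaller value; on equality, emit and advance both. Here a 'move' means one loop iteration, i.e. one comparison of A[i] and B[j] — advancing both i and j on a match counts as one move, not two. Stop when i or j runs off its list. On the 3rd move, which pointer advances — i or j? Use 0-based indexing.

i=0 j=0: 5>2, j++
i=0 j=1: 5<16, i++
i=1 j=1: 12<16, i++

i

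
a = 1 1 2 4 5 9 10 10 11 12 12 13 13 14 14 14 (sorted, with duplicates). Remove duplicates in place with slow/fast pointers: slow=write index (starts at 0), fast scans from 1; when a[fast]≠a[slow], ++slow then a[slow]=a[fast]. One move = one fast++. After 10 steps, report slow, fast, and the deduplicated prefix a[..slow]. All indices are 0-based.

slow=7, fast=11, prefix=[1, 2, 4, 5, 9, 10, 11, 12]

slow=0 fast=1: a[fast]=1=a[slow] dup, fast++
slow=0 fast=2: a[fast]=2≠a[slow]=1 write a[1]=2, slow++,fast++
slow=1 fast=3: a[fast]=4≠a[slow]=2 write a[2]=4, slow++,fast++
slow=2 fast=4: a[fast]=5≠a[slow]=4 write a[3]=5, slow++,fast++
slow=3 fast=5: a[fast]=9≠a[slow]=5 write a[4]=9, slow++,fast++
slow=4 fast=6: a[fast]=10≠a[slow]=9 write a[5]=10, slow++,fast++
slow=5 fast=7: a[fast]=10=a[slow] dup, fast++
slow=5 fast=8: a[fast]=11≠a[slow]=10 write a[6]=11, slow++,fast++
slow=6 fast=9: a[fast]=12≠a[slow]=11 write a[7]=12, slow++,fast++
slow=7 fast=10: a[fast]=12=a[slow] dup, fast++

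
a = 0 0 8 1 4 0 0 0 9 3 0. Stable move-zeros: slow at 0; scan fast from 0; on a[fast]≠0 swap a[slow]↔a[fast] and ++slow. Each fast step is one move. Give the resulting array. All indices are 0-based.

slow=0 fast=0: a[fast]=0, fast++
slow=0 fast=1: a[fast]=0, fast++
slow=0 fast=2: a[fast]=8≠0 swap→a[0]=8, slow++,fast++
slow=1 fast=3: a[fast]=1≠0 swap→a[1]=1, slow++,fast++
slow=2 fast=4: a[fast]=4≠0 swap→a[2]=4, slow++,fast++
slow=3 fast=5: a[fast]=0, fast++
slow=3 fast=6: a[fast]=0, fast++
slow=3 fast=7: a[fast]=0, fast++
slow=3 fast=8: a[fast]=9≠0 swap→a[3]=9, slow++,fast++
slow=4 fast=9: a[fast]=3≠0 swap→a[4]=3, slow++,fast++
slow=5 fast=10: a[fast]=0, fast++

[8, 1, 4, 9, 3, 0, 0, 0, 0, 0, 0]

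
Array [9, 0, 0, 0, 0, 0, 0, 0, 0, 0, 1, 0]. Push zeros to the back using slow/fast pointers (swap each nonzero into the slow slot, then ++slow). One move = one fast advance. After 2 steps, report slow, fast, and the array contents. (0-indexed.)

slow=1, fast=2, a=[9, 0, 0, 0, 0, 0, 0, 0, 0, 0, 1, 0]

slow=0 fast=0: a[fast]=9≠0 swap→a[0]=9, slow++,fast++
slow=1 fast=1: a[fast]=0, fast++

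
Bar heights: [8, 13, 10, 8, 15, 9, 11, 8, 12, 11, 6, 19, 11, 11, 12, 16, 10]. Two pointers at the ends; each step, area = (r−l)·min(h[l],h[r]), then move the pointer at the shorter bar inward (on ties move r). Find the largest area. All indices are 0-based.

[0,16] min(8,10)*16=128 best=128 * → l++
[1,16] min(13,10)*15=150 best=150 * → r--
[1,15] min(13,16)*14=182 best=182 * → l++
[2,15] min(10,16)*13=130 best=182 → l++
[3,15] min(8,16)*12=96 best=182 → l++
[4,15] min(15,16)*11=165 best=182 → l++
[5,15] min(9,16)*10=90 best=182 → l++
[6,15] min(11,16)*9=99 best=182 → l++
[7,15] min(8,16)*8=64 best=182 → l++
[8,15] min(12,16)*7=84 best=182 → l++
[9,15] min(11,16)*6=66 best=182 → l++
[10,15] min(6,16)*5=30 best=182 → l++
[11,15] min(19,16)*4=64 best=182 → r--
[11,14] min(19,12)*3=36 best=182 → r--
[11,13] min(19,11)*2=22 best=182 → r--
[11,12] min(19,11)*1=11 best=182 → r--

max area = 182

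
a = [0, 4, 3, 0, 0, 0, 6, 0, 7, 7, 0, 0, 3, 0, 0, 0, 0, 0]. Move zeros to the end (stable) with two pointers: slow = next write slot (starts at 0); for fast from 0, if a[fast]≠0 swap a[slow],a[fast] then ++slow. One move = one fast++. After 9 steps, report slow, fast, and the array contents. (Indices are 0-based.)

(s=0,f=0) a[fast]=0 → fast++
(s=0,f=1) a[fast]=4≠0 swap→a[0]=4 → slow++,fast++
(s=1,f=2) a[fast]=3≠0 swap→a[1]=3 → slow++,fast++
(s=2,f=3) a[fast]=0 → fast++
(s=2,f=4) a[fast]=0 → fast++
(s=2,f=5) a[fast]=0 → fast++
(s=2,f=6) a[fast]=6≠0 swap→a[2]=6 → slow++,fast++
(s=3,f=7) a[fast]=0 → fast++
(s=3,f=8) a[fast]=7≠0 swap→a[3]=7 → slow++,fast++

slow=4, fast=9, a=[4, 3, 6, 7, 0, 0, 0, 0, 0, 7, 0, 0, 3, 0, 0, 0, 0, 0]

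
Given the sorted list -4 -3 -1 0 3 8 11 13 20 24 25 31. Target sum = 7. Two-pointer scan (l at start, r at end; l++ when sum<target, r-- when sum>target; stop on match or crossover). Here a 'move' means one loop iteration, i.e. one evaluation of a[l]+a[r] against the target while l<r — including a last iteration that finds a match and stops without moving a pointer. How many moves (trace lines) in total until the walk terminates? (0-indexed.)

[0,11] -4+31=27 >7 → r--
[0,10] -4+25=21 >7 → r--
[0,9] -4+24=20 >7 → r--
[0,8] -4+20=16 >7 → r--
[0,7] -4+13=9 >7 → r--
[0,6] -4+11=7 → found

6 moves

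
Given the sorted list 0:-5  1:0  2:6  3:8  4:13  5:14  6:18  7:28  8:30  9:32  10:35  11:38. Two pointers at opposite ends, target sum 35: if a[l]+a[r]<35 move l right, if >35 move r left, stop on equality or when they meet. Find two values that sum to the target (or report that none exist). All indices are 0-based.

[0,11] -5+38=33 <35 → l++
[1,11] 0+38=38 >35 → r--
[1,10] 0+35=35 → found

(0, 35)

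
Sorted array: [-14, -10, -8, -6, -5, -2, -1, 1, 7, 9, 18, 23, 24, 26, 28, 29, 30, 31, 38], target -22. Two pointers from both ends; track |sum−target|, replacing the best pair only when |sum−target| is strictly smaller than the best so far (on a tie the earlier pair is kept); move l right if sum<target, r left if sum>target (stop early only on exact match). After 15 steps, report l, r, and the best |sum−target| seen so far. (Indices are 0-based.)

l=0, r=3, best |Δ|=3

l=0 r=18: -14+38=24 d=46 *, r--
l=0 r=17: -14+31=17 d=39 *, r--
l=0 r=16: -14+30=16 d=38 *, r--
l=0 r=15: -14+29=15 d=37 *, r--
l=0 r=14: -14+28=14 d=36 *, r--
l=0 r=13: -14+26=12 d=34 *, r--
l=0 r=12: -14+24=10 d=32 *, r--
l=0 r=11: -14+23=9 d=31 *, r--
l=0 r=10: -14+18=4 d=26 *, r--
l=0 r=9: -14+9=-5 d=17 *, r--
l=0 r=8: -14+7=-7 d=15 *, r--
l=0 r=7: -14+1=-13 d=9 *, r--
l=0 r=6: -14+-1=-15 d=7 *, r--
l=0 r=5: -14+-2=-16 d=6 *, r--
l=0 r=4: -14+-5=-19 d=3 *, r--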